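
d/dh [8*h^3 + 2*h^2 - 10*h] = 24*h^2 + 4*h - 10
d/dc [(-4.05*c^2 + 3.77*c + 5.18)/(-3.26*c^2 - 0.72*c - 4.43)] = (15.2062*c^2 + 69.6566*c - 12.9715)/(10.6276*c^4 + 4.6944*c^3 + 29.402*c^2 + 6.3792*c + 19.6249)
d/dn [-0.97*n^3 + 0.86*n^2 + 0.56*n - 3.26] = -2.91*n^2 + 1.72*n + 0.56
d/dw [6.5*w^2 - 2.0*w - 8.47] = 13.0*w - 2.0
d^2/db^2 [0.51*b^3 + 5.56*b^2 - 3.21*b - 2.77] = 3.06*b + 11.12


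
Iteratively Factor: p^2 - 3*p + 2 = (p - 2)*(p - 1)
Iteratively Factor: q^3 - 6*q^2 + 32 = (q - 4)*(q^2 - 2*q - 8) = (q - 4)^2*(q + 2)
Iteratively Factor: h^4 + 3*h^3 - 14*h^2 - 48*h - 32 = (h - 4)*(h^3 + 7*h^2 + 14*h + 8) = (h - 4)*(h + 1)*(h^2 + 6*h + 8) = (h - 4)*(h + 1)*(h + 4)*(h + 2)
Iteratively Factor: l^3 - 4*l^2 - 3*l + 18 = (l - 3)*(l^2 - l - 6) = (l - 3)^2*(l + 2)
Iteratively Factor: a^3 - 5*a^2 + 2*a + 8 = (a - 4)*(a^2 - a - 2) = (a - 4)*(a - 2)*(a + 1)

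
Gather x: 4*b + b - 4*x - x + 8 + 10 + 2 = 5*b - 5*x + 20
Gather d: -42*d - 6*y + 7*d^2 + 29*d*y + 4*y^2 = 7*d^2 + d*(29*y - 42) + 4*y^2 - 6*y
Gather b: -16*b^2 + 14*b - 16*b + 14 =-16*b^2 - 2*b + 14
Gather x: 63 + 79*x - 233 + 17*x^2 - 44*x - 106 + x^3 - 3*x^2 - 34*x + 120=x^3 + 14*x^2 + x - 156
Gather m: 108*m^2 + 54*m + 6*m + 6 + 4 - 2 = 108*m^2 + 60*m + 8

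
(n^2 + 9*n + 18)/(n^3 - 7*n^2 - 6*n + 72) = (n + 6)/(n^2 - 10*n + 24)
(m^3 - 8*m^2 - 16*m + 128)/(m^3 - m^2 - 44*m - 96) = (m - 4)/(m + 3)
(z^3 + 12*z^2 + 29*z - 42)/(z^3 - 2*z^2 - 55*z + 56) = (z + 6)/(z - 8)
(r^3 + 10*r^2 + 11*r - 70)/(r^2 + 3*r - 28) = (r^2 + 3*r - 10)/(r - 4)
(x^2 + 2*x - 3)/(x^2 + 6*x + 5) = (x^2 + 2*x - 3)/(x^2 + 6*x + 5)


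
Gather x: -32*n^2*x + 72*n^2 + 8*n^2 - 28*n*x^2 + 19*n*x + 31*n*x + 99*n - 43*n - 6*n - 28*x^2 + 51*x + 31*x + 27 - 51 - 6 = 80*n^2 + 50*n + x^2*(-28*n - 28) + x*(-32*n^2 + 50*n + 82) - 30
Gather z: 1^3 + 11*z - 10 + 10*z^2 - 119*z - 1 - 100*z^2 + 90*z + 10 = -90*z^2 - 18*z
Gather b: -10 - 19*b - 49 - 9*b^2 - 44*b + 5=-9*b^2 - 63*b - 54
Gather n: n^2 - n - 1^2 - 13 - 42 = n^2 - n - 56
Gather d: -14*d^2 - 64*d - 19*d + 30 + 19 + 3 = -14*d^2 - 83*d + 52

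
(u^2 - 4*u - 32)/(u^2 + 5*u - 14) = (u^2 - 4*u - 32)/(u^2 + 5*u - 14)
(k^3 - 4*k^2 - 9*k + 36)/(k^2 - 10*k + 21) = (k^2 - k - 12)/(k - 7)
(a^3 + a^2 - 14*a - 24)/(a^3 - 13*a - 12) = (a + 2)/(a + 1)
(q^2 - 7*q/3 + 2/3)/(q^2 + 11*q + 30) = (3*q^2 - 7*q + 2)/(3*(q^2 + 11*q + 30))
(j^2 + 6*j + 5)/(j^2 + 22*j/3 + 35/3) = 3*(j + 1)/(3*j + 7)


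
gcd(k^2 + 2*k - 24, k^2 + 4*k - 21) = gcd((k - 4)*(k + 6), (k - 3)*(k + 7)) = 1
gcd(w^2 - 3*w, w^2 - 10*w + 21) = w - 3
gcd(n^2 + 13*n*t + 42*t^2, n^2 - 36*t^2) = n + 6*t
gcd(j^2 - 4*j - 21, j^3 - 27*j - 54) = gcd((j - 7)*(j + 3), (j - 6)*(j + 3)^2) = j + 3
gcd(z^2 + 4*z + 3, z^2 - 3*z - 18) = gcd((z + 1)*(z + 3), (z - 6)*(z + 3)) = z + 3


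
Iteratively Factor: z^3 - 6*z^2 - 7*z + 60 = (z - 5)*(z^2 - z - 12) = (z - 5)*(z + 3)*(z - 4)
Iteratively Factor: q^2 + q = (q + 1)*(q)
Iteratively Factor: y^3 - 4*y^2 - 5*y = (y - 5)*(y^2 + y) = (y - 5)*(y + 1)*(y)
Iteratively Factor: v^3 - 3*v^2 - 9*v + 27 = (v + 3)*(v^2 - 6*v + 9) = (v - 3)*(v + 3)*(v - 3)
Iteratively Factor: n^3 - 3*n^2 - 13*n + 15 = (n - 1)*(n^2 - 2*n - 15) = (n - 1)*(n + 3)*(n - 5)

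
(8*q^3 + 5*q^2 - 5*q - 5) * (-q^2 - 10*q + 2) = -8*q^5 - 85*q^4 - 29*q^3 + 65*q^2 + 40*q - 10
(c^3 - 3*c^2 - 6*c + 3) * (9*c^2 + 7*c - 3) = 9*c^5 - 20*c^4 - 78*c^3 - 6*c^2 + 39*c - 9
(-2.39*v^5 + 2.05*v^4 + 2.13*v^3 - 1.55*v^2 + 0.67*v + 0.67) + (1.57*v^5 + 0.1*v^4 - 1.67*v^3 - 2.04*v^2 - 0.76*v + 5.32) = -0.82*v^5 + 2.15*v^4 + 0.46*v^3 - 3.59*v^2 - 0.09*v + 5.99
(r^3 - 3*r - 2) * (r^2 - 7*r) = r^5 - 7*r^4 - 3*r^3 + 19*r^2 + 14*r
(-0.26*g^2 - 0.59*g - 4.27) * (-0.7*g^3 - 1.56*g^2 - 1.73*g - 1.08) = 0.182*g^5 + 0.8186*g^4 + 4.3592*g^3 + 7.9627*g^2 + 8.0243*g + 4.6116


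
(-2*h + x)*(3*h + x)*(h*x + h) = -6*h^3*x - 6*h^3 + h^2*x^2 + h^2*x + h*x^3 + h*x^2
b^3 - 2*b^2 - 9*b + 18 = (b - 3)*(b - 2)*(b + 3)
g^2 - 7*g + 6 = (g - 6)*(g - 1)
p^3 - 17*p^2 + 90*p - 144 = (p - 8)*(p - 6)*(p - 3)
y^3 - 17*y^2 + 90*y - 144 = (y - 8)*(y - 6)*(y - 3)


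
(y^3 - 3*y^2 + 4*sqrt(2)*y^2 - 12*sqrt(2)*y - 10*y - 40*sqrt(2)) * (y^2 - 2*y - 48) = y^5 - 5*y^4 + 4*sqrt(2)*y^4 - 52*y^3 - 20*sqrt(2)*y^3 - 208*sqrt(2)*y^2 + 164*y^2 + 480*y + 656*sqrt(2)*y + 1920*sqrt(2)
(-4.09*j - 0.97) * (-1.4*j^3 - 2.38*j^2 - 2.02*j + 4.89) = 5.726*j^4 + 11.0922*j^3 + 10.5704*j^2 - 18.0407*j - 4.7433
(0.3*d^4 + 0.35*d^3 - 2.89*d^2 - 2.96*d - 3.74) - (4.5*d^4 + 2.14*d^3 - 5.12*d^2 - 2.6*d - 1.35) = -4.2*d^4 - 1.79*d^3 + 2.23*d^2 - 0.36*d - 2.39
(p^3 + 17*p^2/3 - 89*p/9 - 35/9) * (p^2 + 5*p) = p^5 + 32*p^4/3 + 166*p^3/9 - 160*p^2/3 - 175*p/9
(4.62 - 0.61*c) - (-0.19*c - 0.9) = 5.52 - 0.42*c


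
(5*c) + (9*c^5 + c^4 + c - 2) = 9*c^5 + c^4 + 6*c - 2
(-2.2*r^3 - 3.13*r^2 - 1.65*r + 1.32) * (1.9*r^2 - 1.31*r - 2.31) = -4.18*r^5 - 3.065*r^4 + 6.0473*r^3 + 11.8998*r^2 + 2.0823*r - 3.0492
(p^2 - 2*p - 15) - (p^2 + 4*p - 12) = -6*p - 3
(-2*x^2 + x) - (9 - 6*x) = -2*x^2 + 7*x - 9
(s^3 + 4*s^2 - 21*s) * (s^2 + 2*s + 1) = s^5 + 6*s^4 - 12*s^3 - 38*s^2 - 21*s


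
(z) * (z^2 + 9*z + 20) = z^3 + 9*z^2 + 20*z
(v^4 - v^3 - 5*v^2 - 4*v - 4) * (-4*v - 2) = -4*v^5 + 2*v^4 + 22*v^3 + 26*v^2 + 24*v + 8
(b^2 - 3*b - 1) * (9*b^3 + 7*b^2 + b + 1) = 9*b^5 - 20*b^4 - 29*b^3 - 9*b^2 - 4*b - 1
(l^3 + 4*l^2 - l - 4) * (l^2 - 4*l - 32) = l^5 - 49*l^3 - 128*l^2 + 48*l + 128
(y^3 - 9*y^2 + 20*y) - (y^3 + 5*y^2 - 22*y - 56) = -14*y^2 + 42*y + 56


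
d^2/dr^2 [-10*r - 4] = 0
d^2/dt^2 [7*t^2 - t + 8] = 14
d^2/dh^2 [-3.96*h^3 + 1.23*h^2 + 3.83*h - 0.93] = 2.46 - 23.76*h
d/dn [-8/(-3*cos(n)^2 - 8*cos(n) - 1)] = 16*(3*cos(n) + 4)*sin(n)/(3*cos(n)^2 + 8*cos(n) + 1)^2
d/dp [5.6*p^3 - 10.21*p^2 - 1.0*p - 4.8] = 16.8*p^2 - 20.42*p - 1.0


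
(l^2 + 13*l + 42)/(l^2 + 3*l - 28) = (l + 6)/(l - 4)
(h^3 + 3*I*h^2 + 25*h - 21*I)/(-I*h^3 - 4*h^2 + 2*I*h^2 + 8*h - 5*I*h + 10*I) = (I*h^3 - 3*h^2 + 25*I*h + 21)/(h^3 + h^2*(-2 - 4*I) + h*(5 + 8*I) - 10)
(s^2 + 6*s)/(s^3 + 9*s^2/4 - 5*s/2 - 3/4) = 4*s*(s + 6)/(4*s^3 + 9*s^2 - 10*s - 3)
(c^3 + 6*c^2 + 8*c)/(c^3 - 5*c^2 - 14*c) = (c + 4)/(c - 7)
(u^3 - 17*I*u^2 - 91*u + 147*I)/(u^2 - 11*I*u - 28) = (u^2 - 10*I*u - 21)/(u - 4*I)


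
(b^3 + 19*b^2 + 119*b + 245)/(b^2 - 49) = (b^2 + 12*b + 35)/(b - 7)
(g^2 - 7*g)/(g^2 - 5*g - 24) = g*(7 - g)/(-g^2 + 5*g + 24)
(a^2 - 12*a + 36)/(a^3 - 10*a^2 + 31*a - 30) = (a^2 - 12*a + 36)/(a^3 - 10*a^2 + 31*a - 30)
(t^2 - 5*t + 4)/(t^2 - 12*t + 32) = (t - 1)/(t - 8)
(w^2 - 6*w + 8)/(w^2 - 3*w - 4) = (w - 2)/(w + 1)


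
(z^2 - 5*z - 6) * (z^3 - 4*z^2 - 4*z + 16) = z^5 - 9*z^4 + 10*z^3 + 60*z^2 - 56*z - 96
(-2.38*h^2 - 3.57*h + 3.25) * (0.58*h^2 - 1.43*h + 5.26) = -1.3804*h^4 + 1.3328*h^3 - 5.5287*h^2 - 23.4257*h + 17.095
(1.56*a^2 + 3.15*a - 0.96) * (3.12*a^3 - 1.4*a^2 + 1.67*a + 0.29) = 4.8672*a^5 + 7.644*a^4 - 4.8*a^3 + 7.0569*a^2 - 0.6897*a - 0.2784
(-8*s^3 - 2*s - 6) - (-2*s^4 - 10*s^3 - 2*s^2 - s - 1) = 2*s^4 + 2*s^3 + 2*s^2 - s - 5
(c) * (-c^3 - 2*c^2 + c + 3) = -c^4 - 2*c^3 + c^2 + 3*c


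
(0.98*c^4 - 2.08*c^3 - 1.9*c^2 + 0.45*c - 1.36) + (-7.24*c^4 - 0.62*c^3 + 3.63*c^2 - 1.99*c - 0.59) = -6.26*c^4 - 2.7*c^3 + 1.73*c^2 - 1.54*c - 1.95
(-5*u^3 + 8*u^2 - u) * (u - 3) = -5*u^4 + 23*u^3 - 25*u^2 + 3*u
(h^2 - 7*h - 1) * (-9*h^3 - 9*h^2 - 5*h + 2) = -9*h^5 + 54*h^4 + 67*h^3 + 46*h^2 - 9*h - 2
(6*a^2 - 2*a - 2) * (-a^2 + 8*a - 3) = -6*a^4 + 50*a^3 - 32*a^2 - 10*a + 6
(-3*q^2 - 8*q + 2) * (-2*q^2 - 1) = 6*q^4 + 16*q^3 - q^2 + 8*q - 2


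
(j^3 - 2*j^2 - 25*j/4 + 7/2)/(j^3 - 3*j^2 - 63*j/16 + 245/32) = 8*(2*j^2 + 3*j - 2)/(16*j^2 + 8*j - 35)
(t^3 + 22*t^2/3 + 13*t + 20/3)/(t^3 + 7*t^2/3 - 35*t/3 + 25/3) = (3*t^2 + 7*t + 4)/(3*t^2 - 8*t + 5)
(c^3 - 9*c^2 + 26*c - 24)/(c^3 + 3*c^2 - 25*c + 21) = (c^2 - 6*c + 8)/(c^2 + 6*c - 7)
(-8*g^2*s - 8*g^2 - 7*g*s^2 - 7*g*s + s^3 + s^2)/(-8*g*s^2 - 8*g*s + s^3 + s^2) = (g + s)/s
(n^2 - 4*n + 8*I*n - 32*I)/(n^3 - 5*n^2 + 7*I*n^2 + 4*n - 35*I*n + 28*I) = (n + 8*I)/(n^2 + n*(-1 + 7*I) - 7*I)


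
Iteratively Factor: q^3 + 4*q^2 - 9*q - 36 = (q + 3)*(q^2 + q - 12) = (q + 3)*(q + 4)*(q - 3)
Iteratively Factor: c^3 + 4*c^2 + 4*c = (c)*(c^2 + 4*c + 4) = c*(c + 2)*(c + 2)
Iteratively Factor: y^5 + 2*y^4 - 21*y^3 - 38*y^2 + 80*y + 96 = (y - 2)*(y^4 + 4*y^3 - 13*y^2 - 64*y - 48) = (y - 2)*(y + 3)*(y^3 + y^2 - 16*y - 16) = (y - 2)*(y + 1)*(y + 3)*(y^2 - 16) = (y - 2)*(y + 1)*(y + 3)*(y + 4)*(y - 4)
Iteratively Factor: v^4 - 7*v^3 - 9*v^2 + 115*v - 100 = (v - 5)*(v^3 - 2*v^2 - 19*v + 20) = (v - 5)*(v - 1)*(v^2 - v - 20) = (v - 5)^2*(v - 1)*(v + 4)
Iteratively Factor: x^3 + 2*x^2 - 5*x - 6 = (x - 2)*(x^2 + 4*x + 3) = (x - 2)*(x + 1)*(x + 3)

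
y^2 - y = y*(y - 1)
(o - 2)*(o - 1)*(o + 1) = o^3 - 2*o^2 - o + 2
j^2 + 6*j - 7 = (j - 1)*(j + 7)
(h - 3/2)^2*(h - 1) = h^3 - 4*h^2 + 21*h/4 - 9/4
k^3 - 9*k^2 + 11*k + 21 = (k - 7)*(k - 3)*(k + 1)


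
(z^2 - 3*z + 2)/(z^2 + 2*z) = (z^2 - 3*z + 2)/(z*(z + 2))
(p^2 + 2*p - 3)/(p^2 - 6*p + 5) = (p + 3)/(p - 5)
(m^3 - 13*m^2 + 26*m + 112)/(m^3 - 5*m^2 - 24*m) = (m^2 - 5*m - 14)/(m*(m + 3))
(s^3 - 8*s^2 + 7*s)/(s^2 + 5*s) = (s^2 - 8*s + 7)/(s + 5)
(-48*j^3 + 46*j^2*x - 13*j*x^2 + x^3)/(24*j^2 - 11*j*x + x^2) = -2*j + x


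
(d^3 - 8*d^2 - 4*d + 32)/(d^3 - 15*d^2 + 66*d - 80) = (d + 2)/(d - 5)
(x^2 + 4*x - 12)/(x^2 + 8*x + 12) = (x - 2)/(x + 2)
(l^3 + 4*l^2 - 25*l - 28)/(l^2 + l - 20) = (l^2 + 8*l + 7)/(l + 5)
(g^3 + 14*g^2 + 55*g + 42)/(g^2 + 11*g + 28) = (g^2 + 7*g + 6)/(g + 4)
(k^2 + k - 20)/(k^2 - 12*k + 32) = (k + 5)/(k - 8)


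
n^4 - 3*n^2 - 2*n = n*(n - 2)*(n + 1)^2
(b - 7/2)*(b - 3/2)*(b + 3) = b^3 - 2*b^2 - 39*b/4 + 63/4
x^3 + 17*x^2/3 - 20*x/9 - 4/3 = (x - 2/3)*(x + 1/3)*(x + 6)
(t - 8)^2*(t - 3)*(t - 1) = t^4 - 20*t^3 + 131*t^2 - 304*t + 192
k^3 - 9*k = k*(k - 3)*(k + 3)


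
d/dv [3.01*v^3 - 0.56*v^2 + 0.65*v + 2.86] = 9.03*v^2 - 1.12*v + 0.65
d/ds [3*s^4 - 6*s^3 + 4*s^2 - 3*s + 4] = 12*s^3 - 18*s^2 + 8*s - 3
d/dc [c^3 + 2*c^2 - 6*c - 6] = 3*c^2 + 4*c - 6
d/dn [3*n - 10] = 3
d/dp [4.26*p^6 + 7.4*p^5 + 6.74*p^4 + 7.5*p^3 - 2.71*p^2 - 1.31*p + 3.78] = 25.56*p^5 + 37.0*p^4 + 26.96*p^3 + 22.5*p^2 - 5.42*p - 1.31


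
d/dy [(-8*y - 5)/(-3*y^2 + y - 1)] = (24*y^2 - 8*y - (6*y - 1)*(8*y + 5) + 8)/(3*y^2 - y + 1)^2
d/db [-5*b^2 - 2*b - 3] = -10*b - 2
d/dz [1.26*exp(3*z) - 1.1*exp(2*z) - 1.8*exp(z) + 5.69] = (3.78*exp(2*z) - 2.2*exp(z) - 1.8)*exp(z)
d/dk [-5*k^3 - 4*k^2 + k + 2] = -15*k^2 - 8*k + 1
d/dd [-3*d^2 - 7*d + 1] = -6*d - 7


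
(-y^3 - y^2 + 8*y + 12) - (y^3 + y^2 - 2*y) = -2*y^3 - 2*y^2 + 10*y + 12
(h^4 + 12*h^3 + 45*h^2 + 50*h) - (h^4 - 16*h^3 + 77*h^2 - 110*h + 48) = 28*h^3 - 32*h^2 + 160*h - 48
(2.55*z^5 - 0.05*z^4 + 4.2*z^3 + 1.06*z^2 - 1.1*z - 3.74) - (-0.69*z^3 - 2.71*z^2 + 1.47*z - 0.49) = 2.55*z^5 - 0.05*z^4 + 4.89*z^3 + 3.77*z^2 - 2.57*z - 3.25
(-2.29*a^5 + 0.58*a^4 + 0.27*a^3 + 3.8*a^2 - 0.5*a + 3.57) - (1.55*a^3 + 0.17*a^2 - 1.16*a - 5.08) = -2.29*a^5 + 0.58*a^4 - 1.28*a^3 + 3.63*a^2 + 0.66*a + 8.65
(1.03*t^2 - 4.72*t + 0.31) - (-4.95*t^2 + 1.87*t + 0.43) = 5.98*t^2 - 6.59*t - 0.12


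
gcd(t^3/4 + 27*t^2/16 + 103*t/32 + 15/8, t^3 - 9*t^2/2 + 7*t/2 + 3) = 1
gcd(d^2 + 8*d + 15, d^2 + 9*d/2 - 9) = 1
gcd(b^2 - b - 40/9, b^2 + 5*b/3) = b + 5/3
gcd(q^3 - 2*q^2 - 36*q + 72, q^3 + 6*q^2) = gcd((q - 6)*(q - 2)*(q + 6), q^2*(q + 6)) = q + 6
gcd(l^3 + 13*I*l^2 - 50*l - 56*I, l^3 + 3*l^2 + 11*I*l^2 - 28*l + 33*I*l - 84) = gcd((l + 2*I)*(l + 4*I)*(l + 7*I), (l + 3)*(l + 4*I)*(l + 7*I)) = l^2 + 11*I*l - 28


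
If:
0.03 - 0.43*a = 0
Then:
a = 0.07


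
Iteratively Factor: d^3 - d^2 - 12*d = (d - 4)*(d^2 + 3*d) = d*(d - 4)*(d + 3)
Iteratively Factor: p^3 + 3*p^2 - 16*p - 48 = (p + 3)*(p^2 - 16) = (p + 3)*(p + 4)*(p - 4)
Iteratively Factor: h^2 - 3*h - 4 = (h - 4)*(h + 1)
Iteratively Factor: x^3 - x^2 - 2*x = (x)*(x^2 - x - 2) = x*(x + 1)*(x - 2)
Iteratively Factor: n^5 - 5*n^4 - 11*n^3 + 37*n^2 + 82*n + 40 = (n - 4)*(n^4 - n^3 - 15*n^2 - 23*n - 10) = (n - 4)*(n + 1)*(n^3 - 2*n^2 - 13*n - 10) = (n - 4)*(n + 1)^2*(n^2 - 3*n - 10) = (n - 4)*(n + 1)^2*(n + 2)*(n - 5)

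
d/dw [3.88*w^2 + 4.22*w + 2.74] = 7.76*w + 4.22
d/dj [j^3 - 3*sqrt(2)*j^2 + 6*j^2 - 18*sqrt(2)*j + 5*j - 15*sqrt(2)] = 3*j^2 - 6*sqrt(2)*j + 12*j - 18*sqrt(2) + 5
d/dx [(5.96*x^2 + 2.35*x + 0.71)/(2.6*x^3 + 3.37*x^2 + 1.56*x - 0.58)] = (-15.496*x^4 - 12.22*x^3 - 4.1599*x^2 - 11.699*x - 2.4706)/(6.76*x^6 + 17.524*x^5 + 19.4689*x^4 + 7.4984*x^3 - 1.4756*x^2 - 1.8096*x + 0.3364)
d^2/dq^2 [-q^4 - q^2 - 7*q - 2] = -12*q^2 - 2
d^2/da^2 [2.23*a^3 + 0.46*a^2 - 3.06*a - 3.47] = 13.38*a + 0.92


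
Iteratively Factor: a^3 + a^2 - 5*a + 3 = (a + 3)*(a^2 - 2*a + 1) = (a - 1)*(a + 3)*(a - 1)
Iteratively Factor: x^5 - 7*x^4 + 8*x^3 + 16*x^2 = (x)*(x^4 - 7*x^3 + 8*x^2 + 16*x) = x*(x - 4)*(x^3 - 3*x^2 - 4*x) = x*(x - 4)*(x + 1)*(x^2 - 4*x) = x^2*(x - 4)*(x + 1)*(x - 4)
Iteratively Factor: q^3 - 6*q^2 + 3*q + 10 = (q - 5)*(q^2 - q - 2) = (q - 5)*(q - 2)*(q + 1)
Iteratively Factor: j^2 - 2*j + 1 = (j - 1)*(j - 1)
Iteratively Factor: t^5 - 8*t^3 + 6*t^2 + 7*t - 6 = (t - 1)*(t^4 + t^3 - 7*t^2 - t + 6) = (t - 1)*(t + 3)*(t^3 - 2*t^2 - t + 2) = (t - 1)*(t + 1)*(t + 3)*(t^2 - 3*t + 2) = (t - 1)^2*(t + 1)*(t + 3)*(t - 2)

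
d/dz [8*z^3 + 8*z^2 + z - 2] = 24*z^2 + 16*z + 1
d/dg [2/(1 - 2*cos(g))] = -4*sin(g)/(2*cos(g) - 1)^2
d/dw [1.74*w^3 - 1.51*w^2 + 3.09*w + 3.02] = 5.22*w^2 - 3.02*w + 3.09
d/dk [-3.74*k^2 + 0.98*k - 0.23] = 0.98 - 7.48*k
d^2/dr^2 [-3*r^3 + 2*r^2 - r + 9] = 4 - 18*r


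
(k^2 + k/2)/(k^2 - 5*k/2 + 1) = k*(2*k + 1)/(2*k^2 - 5*k + 2)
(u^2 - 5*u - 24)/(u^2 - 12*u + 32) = (u + 3)/(u - 4)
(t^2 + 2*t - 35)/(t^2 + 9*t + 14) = (t - 5)/(t + 2)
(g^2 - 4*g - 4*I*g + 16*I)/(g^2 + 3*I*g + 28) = (g - 4)/(g + 7*I)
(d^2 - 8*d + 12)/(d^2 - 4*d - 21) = (-d^2 + 8*d - 12)/(-d^2 + 4*d + 21)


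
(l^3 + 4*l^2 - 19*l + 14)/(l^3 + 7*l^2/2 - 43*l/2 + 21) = 2*(l - 1)/(2*l - 3)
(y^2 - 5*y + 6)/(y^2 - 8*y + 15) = (y - 2)/(y - 5)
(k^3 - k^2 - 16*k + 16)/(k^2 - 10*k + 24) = (k^2 + 3*k - 4)/(k - 6)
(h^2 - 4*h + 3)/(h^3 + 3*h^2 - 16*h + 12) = (h - 3)/(h^2 + 4*h - 12)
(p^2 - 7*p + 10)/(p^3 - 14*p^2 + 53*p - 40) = (p - 2)/(p^2 - 9*p + 8)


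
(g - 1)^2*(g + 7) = g^3 + 5*g^2 - 13*g + 7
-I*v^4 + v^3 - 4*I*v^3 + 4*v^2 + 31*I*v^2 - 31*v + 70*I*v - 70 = (v - 5)*(v + 2)*(v + 7)*(-I*v + 1)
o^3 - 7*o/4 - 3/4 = (o - 3/2)*(o + 1/2)*(o + 1)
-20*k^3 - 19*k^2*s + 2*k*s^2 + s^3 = (-4*k + s)*(k + s)*(5*k + s)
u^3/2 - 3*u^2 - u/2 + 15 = (u/2 + 1)*(u - 5)*(u - 3)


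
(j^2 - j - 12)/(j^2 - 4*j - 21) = (j - 4)/(j - 7)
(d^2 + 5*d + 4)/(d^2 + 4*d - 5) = (d^2 + 5*d + 4)/(d^2 + 4*d - 5)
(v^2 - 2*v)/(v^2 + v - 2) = v*(v - 2)/(v^2 + v - 2)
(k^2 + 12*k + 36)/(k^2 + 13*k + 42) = (k + 6)/(k + 7)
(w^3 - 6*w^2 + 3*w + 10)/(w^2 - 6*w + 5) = (w^2 - w - 2)/(w - 1)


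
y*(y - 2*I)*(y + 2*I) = y^3 + 4*y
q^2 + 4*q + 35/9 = (q + 5/3)*(q + 7/3)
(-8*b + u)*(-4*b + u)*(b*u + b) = 32*b^3*u + 32*b^3 - 12*b^2*u^2 - 12*b^2*u + b*u^3 + b*u^2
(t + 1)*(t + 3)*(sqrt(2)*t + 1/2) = sqrt(2)*t^3 + t^2/2 + 4*sqrt(2)*t^2 + 2*t + 3*sqrt(2)*t + 3/2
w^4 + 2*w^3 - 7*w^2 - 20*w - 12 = (w - 3)*(w + 1)*(w + 2)^2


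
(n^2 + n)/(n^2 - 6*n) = (n + 1)/(n - 6)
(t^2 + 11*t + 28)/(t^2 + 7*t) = (t + 4)/t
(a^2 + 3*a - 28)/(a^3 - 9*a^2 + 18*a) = (a^2 + 3*a - 28)/(a*(a^2 - 9*a + 18))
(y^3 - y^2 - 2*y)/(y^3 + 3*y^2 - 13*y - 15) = y*(y - 2)/(y^2 + 2*y - 15)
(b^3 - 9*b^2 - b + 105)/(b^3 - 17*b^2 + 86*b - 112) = (b^2 - 2*b - 15)/(b^2 - 10*b + 16)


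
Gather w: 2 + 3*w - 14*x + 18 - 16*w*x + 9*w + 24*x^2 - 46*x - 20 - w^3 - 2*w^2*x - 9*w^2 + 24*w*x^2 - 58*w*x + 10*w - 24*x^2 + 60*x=-w^3 + w^2*(-2*x - 9) + w*(24*x^2 - 74*x + 22)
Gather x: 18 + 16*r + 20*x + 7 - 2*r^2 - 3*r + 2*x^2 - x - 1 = -2*r^2 + 13*r + 2*x^2 + 19*x + 24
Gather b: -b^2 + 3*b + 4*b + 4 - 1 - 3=-b^2 + 7*b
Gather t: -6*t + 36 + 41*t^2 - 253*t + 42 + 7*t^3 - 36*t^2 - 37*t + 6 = 7*t^3 + 5*t^2 - 296*t + 84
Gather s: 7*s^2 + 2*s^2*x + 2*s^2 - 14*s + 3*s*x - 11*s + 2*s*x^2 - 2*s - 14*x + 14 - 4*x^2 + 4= s^2*(2*x + 9) + s*(2*x^2 + 3*x - 27) - 4*x^2 - 14*x + 18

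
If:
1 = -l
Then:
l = -1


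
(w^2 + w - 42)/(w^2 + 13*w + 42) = (w - 6)/(w + 6)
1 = 1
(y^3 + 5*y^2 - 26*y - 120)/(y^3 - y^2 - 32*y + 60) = (y + 4)/(y - 2)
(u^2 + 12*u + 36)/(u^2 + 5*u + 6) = (u^2 + 12*u + 36)/(u^2 + 5*u + 6)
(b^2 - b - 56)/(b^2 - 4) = (b^2 - b - 56)/(b^2 - 4)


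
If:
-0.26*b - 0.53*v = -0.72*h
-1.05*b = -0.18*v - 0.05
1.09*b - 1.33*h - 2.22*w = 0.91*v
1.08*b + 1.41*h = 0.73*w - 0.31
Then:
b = 0.01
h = -0.14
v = -0.20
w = 0.17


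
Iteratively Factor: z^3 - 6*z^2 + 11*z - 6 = (z - 3)*(z^2 - 3*z + 2) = (z - 3)*(z - 2)*(z - 1)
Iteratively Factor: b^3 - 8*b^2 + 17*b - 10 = (b - 5)*(b^2 - 3*b + 2) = (b - 5)*(b - 2)*(b - 1)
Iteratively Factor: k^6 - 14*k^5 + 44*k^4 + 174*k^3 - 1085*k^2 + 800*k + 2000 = (k - 5)*(k^5 - 9*k^4 - k^3 + 169*k^2 - 240*k - 400) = (k - 5)*(k - 4)*(k^4 - 5*k^3 - 21*k^2 + 85*k + 100) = (k - 5)^2*(k - 4)*(k^3 - 21*k - 20) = (k - 5)^2*(k - 4)*(k + 1)*(k^2 - k - 20) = (k - 5)^3*(k - 4)*(k + 1)*(k + 4)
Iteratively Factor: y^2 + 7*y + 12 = (y + 4)*(y + 3)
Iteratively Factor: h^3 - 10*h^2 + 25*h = (h - 5)*(h^2 - 5*h) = (h - 5)^2*(h)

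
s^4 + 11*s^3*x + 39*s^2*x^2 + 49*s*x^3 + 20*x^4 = (s + x)^2*(s + 4*x)*(s + 5*x)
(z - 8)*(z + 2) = z^2 - 6*z - 16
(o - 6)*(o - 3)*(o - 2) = o^3 - 11*o^2 + 36*o - 36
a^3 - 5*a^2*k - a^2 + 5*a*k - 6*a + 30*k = (a - 3)*(a + 2)*(a - 5*k)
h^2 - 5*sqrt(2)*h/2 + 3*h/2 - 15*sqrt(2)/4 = (h + 3/2)*(h - 5*sqrt(2)/2)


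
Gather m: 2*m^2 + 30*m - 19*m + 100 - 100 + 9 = 2*m^2 + 11*m + 9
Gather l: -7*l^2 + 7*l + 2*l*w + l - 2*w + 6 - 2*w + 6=-7*l^2 + l*(2*w + 8) - 4*w + 12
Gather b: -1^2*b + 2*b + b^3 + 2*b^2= b^3 + 2*b^2 + b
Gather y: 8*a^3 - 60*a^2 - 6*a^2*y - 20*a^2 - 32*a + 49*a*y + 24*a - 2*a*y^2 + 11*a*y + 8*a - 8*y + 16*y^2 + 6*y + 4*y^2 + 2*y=8*a^3 - 80*a^2 + y^2*(20 - 2*a) + y*(-6*a^2 + 60*a)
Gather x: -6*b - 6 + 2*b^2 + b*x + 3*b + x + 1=2*b^2 - 3*b + x*(b + 1) - 5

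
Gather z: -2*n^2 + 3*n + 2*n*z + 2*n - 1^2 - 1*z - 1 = -2*n^2 + 5*n + z*(2*n - 1) - 2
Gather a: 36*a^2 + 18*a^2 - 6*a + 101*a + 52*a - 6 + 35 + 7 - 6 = 54*a^2 + 147*a + 30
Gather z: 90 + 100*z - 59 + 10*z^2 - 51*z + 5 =10*z^2 + 49*z + 36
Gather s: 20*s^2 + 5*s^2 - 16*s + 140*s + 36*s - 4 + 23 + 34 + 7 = 25*s^2 + 160*s + 60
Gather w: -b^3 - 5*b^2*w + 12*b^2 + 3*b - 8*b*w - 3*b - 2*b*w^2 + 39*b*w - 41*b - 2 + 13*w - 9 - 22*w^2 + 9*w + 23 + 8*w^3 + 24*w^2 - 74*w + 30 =-b^3 + 12*b^2 - 41*b + 8*w^3 + w^2*(2 - 2*b) + w*(-5*b^2 + 31*b - 52) + 42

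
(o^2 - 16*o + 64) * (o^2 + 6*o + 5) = o^4 - 10*o^3 - 27*o^2 + 304*o + 320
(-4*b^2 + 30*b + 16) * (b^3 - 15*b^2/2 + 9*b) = -4*b^5 + 60*b^4 - 245*b^3 + 150*b^2 + 144*b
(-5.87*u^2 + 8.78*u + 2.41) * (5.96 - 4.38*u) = 25.7106*u^3 - 73.4416*u^2 + 41.773*u + 14.3636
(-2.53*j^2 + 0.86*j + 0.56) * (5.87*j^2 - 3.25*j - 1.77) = -14.8511*j^4 + 13.2707*j^3 + 4.9703*j^2 - 3.3422*j - 0.9912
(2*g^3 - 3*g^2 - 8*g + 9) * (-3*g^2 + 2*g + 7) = -6*g^5 + 13*g^4 + 32*g^3 - 64*g^2 - 38*g + 63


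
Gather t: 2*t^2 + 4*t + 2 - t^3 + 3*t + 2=-t^3 + 2*t^2 + 7*t + 4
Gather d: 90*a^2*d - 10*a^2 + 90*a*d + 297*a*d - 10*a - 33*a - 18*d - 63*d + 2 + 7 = -10*a^2 - 43*a + d*(90*a^2 + 387*a - 81) + 9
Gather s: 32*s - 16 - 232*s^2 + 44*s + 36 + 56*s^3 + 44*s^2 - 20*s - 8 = 56*s^3 - 188*s^2 + 56*s + 12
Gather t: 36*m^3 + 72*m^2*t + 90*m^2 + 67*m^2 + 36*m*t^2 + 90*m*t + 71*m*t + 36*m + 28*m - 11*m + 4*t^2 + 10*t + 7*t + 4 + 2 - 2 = 36*m^3 + 157*m^2 + 53*m + t^2*(36*m + 4) + t*(72*m^2 + 161*m + 17) + 4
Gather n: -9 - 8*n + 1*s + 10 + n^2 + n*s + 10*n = n^2 + n*(s + 2) + s + 1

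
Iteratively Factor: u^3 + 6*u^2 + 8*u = (u + 4)*(u^2 + 2*u) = (u + 2)*(u + 4)*(u)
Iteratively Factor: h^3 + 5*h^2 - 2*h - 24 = (h + 4)*(h^2 + h - 6) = (h - 2)*(h + 4)*(h + 3)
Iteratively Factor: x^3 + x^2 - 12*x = (x)*(x^2 + x - 12) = x*(x + 4)*(x - 3)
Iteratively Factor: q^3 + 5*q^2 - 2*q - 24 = (q + 4)*(q^2 + q - 6) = (q + 3)*(q + 4)*(q - 2)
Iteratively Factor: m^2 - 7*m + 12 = (m - 4)*(m - 3)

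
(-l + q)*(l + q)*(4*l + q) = -4*l^3 - l^2*q + 4*l*q^2 + q^3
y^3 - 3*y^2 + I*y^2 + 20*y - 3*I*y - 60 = (y - 3)*(y - 4*I)*(y + 5*I)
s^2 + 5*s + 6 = (s + 2)*(s + 3)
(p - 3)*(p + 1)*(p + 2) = p^3 - 7*p - 6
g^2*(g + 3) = g^3 + 3*g^2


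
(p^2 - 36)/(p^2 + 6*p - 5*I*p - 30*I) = (p - 6)/(p - 5*I)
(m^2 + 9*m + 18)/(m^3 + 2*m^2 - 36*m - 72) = (m + 3)/(m^2 - 4*m - 12)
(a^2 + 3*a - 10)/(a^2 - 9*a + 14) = (a + 5)/(a - 7)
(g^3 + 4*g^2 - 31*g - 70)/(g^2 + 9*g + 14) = g - 5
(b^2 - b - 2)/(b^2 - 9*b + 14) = (b + 1)/(b - 7)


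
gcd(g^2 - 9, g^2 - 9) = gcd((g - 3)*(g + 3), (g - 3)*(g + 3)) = g^2 - 9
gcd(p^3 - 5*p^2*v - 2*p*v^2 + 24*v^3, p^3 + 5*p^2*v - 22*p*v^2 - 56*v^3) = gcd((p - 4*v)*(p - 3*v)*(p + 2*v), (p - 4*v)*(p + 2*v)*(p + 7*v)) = p^2 - 2*p*v - 8*v^2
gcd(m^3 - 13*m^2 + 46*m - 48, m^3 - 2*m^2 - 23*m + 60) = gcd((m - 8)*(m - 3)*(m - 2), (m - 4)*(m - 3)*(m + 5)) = m - 3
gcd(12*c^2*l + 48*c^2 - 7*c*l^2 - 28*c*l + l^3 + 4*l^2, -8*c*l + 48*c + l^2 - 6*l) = 1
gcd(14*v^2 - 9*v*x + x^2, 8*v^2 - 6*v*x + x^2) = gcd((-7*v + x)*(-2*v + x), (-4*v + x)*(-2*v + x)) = -2*v + x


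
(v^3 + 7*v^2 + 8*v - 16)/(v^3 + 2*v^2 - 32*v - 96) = (v - 1)/(v - 6)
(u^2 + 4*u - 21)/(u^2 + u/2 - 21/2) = 2*(u + 7)/(2*u + 7)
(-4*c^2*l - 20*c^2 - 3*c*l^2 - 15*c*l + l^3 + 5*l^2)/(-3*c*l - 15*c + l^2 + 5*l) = (4*c^2 + 3*c*l - l^2)/(3*c - l)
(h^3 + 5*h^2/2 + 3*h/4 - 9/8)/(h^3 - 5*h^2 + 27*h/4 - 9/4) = (4*h^2 + 12*h + 9)/(2*(2*h^2 - 9*h + 9))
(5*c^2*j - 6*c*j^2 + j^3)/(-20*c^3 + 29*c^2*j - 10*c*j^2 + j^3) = -j/(4*c - j)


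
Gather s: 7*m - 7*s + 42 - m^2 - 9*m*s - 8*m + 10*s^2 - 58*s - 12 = -m^2 - m + 10*s^2 + s*(-9*m - 65) + 30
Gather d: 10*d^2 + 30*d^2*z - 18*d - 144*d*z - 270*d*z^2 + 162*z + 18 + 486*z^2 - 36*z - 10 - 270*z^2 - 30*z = d^2*(30*z + 10) + d*(-270*z^2 - 144*z - 18) + 216*z^2 + 96*z + 8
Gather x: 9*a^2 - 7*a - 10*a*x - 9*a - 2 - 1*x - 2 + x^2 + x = 9*a^2 - 10*a*x - 16*a + x^2 - 4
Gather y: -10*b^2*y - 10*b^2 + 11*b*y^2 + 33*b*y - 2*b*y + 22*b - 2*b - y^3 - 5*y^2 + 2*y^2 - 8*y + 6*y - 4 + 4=-10*b^2 + 20*b - y^3 + y^2*(11*b - 3) + y*(-10*b^2 + 31*b - 2)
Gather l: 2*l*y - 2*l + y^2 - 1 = l*(2*y - 2) + y^2 - 1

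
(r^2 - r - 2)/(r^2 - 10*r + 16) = (r + 1)/(r - 8)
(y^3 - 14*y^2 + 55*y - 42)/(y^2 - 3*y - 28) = (y^2 - 7*y + 6)/(y + 4)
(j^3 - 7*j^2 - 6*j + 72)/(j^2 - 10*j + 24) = j + 3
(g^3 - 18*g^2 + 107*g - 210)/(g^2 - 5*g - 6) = (g^2 - 12*g + 35)/(g + 1)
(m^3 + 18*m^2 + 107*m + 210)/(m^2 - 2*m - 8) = (m^3 + 18*m^2 + 107*m + 210)/(m^2 - 2*m - 8)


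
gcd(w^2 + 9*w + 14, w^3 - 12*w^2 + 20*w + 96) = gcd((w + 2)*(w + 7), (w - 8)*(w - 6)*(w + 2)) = w + 2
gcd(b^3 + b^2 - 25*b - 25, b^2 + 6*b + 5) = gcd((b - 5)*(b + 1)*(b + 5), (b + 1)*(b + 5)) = b^2 + 6*b + 5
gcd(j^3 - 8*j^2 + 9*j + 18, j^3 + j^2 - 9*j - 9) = j^2 - 2*j - 3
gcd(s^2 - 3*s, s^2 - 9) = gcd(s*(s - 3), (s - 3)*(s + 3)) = s - 3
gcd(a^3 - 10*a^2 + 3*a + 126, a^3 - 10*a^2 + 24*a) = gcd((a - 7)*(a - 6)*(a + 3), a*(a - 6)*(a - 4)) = a - 6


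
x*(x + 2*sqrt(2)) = x^2 + 2*sqrt(2)*x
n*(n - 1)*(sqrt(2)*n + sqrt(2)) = sqrt(2)*n^3 - sqrt(2)*n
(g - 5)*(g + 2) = g^2 - 3*g - 10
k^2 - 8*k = k*(k - 8)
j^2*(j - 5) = j^3 - 5*j^2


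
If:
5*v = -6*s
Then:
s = -5*v/6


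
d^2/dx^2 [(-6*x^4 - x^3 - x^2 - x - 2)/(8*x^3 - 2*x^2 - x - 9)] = 2*(-152*x^6 - 1548*x^5 - 1518*x^4 - 673*x^3 - 3297*x^2 - 633*x - 38)/(512*x^9 - 384*x^8 - 96*x^7 - 1640*x^6 + 876*x^5 + 318*x^4 + 1835*x^3 - 513*x^2 - 243*x - 729)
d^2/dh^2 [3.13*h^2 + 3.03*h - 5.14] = 6.26000000000000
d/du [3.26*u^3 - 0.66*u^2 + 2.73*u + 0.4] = 9.78*u^2 - 1.32*u + 2.73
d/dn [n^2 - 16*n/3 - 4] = 2*n - 16/3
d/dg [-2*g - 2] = -2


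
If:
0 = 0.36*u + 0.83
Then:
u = -2.31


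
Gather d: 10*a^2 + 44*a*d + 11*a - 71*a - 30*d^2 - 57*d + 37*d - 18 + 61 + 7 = 10*a^2 - 60*a - 30*d^2 + d*(44*a - 20) + 50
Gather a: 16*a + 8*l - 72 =16*a + 8*l - 72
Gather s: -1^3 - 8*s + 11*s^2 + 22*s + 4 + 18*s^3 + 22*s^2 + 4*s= 18*s^3 + 33*s^2 + 18*s + 3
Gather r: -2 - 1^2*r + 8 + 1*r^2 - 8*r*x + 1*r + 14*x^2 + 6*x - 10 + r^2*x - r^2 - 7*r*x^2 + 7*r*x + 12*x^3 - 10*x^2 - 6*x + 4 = r^2*x + r*(-7*x^2 - x) + 12*x^3 + 4*x^2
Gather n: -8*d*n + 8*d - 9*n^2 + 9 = -8*d*n + 8*d - 9*n^2 + 9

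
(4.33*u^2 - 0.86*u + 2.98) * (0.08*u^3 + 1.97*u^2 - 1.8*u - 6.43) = 0.3464*u^5 + 8.4613*u^4 - 9.2498*u^3 - 20.4233*u^2 + 0.1658*u - 19.1614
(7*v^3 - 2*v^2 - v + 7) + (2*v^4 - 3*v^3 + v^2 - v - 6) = 2*v^4 + 4*v^3 - v^2 - 2*v + 1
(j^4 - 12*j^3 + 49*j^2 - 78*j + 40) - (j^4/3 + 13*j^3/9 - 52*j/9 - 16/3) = 2*j^4/3 - 121*j^3/9 + 49*j^2 - 650*j/9 + 136/3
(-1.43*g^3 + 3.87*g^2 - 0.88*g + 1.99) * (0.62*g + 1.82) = -0.8866*g^4 - 0.2032*g^3 + 6.4978*g^2 - 0.3678*g + 3.6218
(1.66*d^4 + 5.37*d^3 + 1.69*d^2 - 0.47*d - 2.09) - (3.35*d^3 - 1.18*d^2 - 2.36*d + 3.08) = 1.66*d^4 + 2.02*d^3 + 2.87*d^2 + 1.89*d - 5.17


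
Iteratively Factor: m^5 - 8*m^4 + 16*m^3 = (m - 4)*(m^4 - 4*m^3) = m*(m - 4)*(m^3 - 4*m^2) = m^2*(m - 4)*(m^2 - 4*m) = m^2*(m - 4)^2*(m)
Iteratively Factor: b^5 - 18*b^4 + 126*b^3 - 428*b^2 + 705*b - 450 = (b - 3)*(b^4 - 15*b^3 + 81*b^2 - 185*b + 150) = (b - 5)*(b - 3)*(b^3 - 10*b^2 + 31*b - 30) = (b - 5)*(b - 3)*(b - 2)*(b^2 - 8*b + 15) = (b - 5)*(b - 3)^2*(b - 2)*(b - 5)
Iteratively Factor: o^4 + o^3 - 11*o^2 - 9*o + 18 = (o - 1)*(o^3 + 2*o^2 - 9*o - 18) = (o - 3)*(o - 1)*(o^2 + 5*o + 6) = (o - 3)*(o - 1)*(o + 3)*(o + 2)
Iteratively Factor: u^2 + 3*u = (u + 3)*(u)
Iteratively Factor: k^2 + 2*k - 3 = (k + 3)*(k - 1)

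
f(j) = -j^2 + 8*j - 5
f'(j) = 8 - 2*j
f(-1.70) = -21.49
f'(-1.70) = 11.40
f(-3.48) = -44.95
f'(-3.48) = 14.96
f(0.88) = 1.27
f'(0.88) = 6.24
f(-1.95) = -24.40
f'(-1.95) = 11.90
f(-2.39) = -29.83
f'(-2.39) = 12.78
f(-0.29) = -7.40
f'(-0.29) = 8.58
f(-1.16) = -15.63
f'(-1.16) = 10.32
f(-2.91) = -36.75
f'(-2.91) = 13.82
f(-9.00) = -158.00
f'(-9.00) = 26.00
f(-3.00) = -38.00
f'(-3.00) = 14.00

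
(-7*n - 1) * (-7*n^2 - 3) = 49*n^3 + 7*n^2 + 21*n + 3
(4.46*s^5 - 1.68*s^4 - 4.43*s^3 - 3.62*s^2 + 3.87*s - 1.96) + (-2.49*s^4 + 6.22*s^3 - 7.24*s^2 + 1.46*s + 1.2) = 4.46*s^5 - 4.17*s^4 + 1.79*s^3 - 10.86*s^2 + 5.33*s - 0.76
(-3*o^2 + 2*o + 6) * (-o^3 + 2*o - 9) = 3*o^5 - 2*o^4 - 12*o^3 + 31*o^2 - 6*o - 54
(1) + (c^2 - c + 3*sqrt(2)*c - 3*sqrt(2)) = c^2 - c + 3*sqrt(2)*c - 3*sqrt(2) + 1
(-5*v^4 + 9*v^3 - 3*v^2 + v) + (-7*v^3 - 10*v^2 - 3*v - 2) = -5*v^4 + 2*v^3 - 13*v^2 - 2*v - 2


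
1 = 1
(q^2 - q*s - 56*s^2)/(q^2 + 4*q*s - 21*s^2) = (q - 8*s)/(q - 3*s)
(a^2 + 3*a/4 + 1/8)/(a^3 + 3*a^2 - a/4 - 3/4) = (4*a + 1)/(2*(2*a^2 + 5*a - 3))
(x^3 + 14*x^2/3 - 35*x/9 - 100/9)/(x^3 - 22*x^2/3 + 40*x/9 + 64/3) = (3*x^2 + 10*x - 25)/(3*x^2 - 26*x + 48)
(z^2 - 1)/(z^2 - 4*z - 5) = (z - 1)/(z - 5)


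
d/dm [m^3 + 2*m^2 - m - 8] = 3*m^2 + 4*m - 1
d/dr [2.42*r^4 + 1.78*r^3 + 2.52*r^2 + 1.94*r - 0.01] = 9.68*r^3 + 5.34*r^2 + 5.04*r + 1.94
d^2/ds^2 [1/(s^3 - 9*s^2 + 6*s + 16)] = 6*((3 - s)*(s^3 - 9*s^2 + 6*s + 16) + 3*(s^2 - 6*s + 2)^2)/(s^3 - 9*s^2 + 6*s + 16)^3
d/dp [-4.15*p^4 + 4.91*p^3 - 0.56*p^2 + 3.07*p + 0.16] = -16.6*p^3 + 14.73*p^2 - 1.12*p + 3.07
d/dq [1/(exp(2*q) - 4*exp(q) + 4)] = 2*(2 - exp(q))*exp(q)/(exp(2*q) - 4*exp(q) + 4)^2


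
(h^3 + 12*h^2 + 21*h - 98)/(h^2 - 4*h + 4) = (h^2 + 14*h + 49)/(h - 2)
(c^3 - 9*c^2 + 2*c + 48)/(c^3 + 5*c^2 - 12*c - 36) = (c - 8)/(c + 6)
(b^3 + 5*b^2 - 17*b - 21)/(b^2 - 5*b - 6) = (b^2 + 4*b - 21)/(b - 6)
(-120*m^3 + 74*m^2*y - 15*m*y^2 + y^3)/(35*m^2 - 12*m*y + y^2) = (24*m^2 - 10*m*y + y^2)/(-7*m + y)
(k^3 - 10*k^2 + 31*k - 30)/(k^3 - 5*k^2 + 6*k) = (k - 5)/k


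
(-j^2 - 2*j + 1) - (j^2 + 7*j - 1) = -2*j^2 - 9*j + 2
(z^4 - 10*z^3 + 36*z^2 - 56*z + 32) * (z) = z^5 - 10*z^4 + 36*z^3 - 56*z^2 + 32*z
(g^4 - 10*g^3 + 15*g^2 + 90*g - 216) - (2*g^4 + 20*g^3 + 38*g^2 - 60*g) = -g^4 - 30*g^3 - 23*g^2 + 150*g - 216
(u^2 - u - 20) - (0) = u^2 - u - 20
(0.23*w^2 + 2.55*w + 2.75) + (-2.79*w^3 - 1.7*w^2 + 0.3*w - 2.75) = -2.79*w^3 - 1.47*w^2 + 2.85*w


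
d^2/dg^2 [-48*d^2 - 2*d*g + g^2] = 2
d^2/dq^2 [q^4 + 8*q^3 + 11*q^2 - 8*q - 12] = 12*q^2 + 48*q + 22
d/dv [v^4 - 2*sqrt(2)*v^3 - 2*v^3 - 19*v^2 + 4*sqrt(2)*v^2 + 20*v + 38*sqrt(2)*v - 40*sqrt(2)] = 4*v^3 - 6*sqrt(2)*v^2 - 6*v^2 - 38*v + 8*sqrt(2)*v + 20 + 38*sqrt(2)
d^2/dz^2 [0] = 0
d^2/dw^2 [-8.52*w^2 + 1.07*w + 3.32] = -17.0400000000000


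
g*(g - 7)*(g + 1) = g^3 - 6*g^2 - 7*g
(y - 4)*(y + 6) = y^2 + 2*y - 24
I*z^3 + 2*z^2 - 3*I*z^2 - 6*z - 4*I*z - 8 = (z - 4)*(z - 2*I)*(I*z + I)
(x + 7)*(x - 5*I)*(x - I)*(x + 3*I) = x^4 + 7*x^3 - 3*I*x^3 + 13*x^2 - 21*I*x^2 + 91*x - 15*I*x - 105*I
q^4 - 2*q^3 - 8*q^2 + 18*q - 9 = (q - 3)*(q - 1)^2*(q + 3)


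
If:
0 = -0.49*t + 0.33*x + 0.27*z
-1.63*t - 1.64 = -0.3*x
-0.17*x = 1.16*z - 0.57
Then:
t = -1.58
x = -3.12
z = 0.95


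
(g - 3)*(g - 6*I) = g^2 - 3*g - 6*I*g + 18*I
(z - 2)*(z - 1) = z^2 - 3*z + 2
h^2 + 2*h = h*(h + 2)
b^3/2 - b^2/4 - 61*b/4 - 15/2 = (b/2 + 1/4)*(b - 6)*(b + 5)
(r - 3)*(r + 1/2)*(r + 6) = r^3 + 7*r^2/2 - 33*r/2 - 9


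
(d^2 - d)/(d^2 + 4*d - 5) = d/(d + 5)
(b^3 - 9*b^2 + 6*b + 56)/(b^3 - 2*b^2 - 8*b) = (b - 7)/b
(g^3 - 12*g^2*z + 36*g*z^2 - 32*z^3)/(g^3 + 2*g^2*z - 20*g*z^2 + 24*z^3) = (g - 8*z)/(g + 6*z)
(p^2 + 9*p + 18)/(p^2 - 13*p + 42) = (p^2 + 9*p + 18)/(p^2 - 13*p + 42)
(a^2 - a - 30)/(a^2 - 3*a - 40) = (a - 6)/(a - 8)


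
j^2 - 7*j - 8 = (j - 8)*(j + 1)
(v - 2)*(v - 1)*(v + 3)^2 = v^4 + 3*v^3 - 7*v^2 - 15*v + 18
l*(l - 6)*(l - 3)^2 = l^4 - 12*l^3 + 45*l^2 - 54*l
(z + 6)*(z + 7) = z^2 + 13*z + 42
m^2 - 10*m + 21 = (m - 7)*(m - 3)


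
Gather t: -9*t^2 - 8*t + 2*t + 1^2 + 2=-9*t^2 - 6*t + 3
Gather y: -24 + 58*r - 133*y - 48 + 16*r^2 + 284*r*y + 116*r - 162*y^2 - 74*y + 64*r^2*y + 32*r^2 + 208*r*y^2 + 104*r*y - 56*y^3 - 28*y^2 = 48*r^2 + 174*r - 56*y^3 + y^2*(208*r - 190) + y*(64*r^2 + 388*r - 207) - 72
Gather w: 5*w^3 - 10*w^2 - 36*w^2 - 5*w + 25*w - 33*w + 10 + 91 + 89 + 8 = 5*w^3 - 46*w^2 - 13*w + 198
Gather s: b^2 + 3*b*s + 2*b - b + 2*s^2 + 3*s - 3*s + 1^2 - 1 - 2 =b^2 + 3*b*s + b + 2*s^2 - 2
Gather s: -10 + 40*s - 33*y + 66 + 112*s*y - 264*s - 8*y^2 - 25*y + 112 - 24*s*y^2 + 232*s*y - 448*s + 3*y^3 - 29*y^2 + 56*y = s*(-24*y^2 + 344*y - 672) + 3*y^3 - 37*y^2 - 2*y + 168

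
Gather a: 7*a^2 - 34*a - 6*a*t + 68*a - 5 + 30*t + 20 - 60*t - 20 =7*a^2 + a*(34 - 6*t) - 30*t - 5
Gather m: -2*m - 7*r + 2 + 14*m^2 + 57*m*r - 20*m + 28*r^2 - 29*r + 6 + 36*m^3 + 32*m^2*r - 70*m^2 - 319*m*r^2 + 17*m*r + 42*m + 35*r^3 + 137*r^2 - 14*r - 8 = 36*m^3 + m^2*(32*r - 56) + m*(-319*r^2 + 74*r + 20) + 35*r^3 + 165*r^2 - 50*r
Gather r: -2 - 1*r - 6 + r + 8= 0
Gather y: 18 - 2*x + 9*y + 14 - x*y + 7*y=-2*x + y*(16 - x) + 32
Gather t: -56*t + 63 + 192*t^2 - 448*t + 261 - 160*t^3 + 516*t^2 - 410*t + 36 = -160*t^3 + 708*t^2 - 914*t + 360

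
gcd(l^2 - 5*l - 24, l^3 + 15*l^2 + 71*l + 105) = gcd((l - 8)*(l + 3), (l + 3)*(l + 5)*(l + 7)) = l + 3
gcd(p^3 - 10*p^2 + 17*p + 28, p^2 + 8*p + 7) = p + 1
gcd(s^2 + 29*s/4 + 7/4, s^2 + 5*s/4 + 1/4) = s + 1/4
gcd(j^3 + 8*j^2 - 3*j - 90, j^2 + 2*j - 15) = j^2 + 2*j - 15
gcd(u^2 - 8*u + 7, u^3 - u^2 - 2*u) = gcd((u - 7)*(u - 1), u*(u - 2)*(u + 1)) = 1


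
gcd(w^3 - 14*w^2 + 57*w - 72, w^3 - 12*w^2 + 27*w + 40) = w - 8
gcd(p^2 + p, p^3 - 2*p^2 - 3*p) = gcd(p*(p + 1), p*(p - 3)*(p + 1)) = p^2 + p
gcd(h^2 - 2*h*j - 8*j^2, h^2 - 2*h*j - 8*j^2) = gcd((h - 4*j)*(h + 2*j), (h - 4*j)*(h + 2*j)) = h^2 - 2*h*j - 8*j^2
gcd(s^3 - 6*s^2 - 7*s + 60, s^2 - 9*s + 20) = s^2 - 9*s + 20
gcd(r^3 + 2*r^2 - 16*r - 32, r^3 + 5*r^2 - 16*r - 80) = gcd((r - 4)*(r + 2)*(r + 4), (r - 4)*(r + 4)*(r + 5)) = r^2 - 16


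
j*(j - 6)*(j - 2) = j^3 - 8*j^2 + 12*j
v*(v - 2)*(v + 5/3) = v^3 - v^2/3 - 10*v/3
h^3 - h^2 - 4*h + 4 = (h - 2)*(h - 1)*(h + 2)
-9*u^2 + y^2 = (-3*u + y)*(3*u + y)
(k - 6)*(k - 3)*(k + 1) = k^3 - 8*k^2 + 9*k + 18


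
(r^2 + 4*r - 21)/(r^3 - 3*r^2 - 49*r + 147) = 1/(r - 7)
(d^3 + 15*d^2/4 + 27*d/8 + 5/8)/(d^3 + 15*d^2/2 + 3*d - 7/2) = (8*d^2 + 22*d + 5)/(4*(2*d^2 + 13*d - 7))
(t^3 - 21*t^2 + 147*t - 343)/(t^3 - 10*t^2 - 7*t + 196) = (t - 7)/(t + 4)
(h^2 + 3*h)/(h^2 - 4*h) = (h + 3)/(h - 4)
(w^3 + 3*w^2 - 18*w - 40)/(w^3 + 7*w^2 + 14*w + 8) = (w^2 + w - 20)/(w^2 + 5*w + 4)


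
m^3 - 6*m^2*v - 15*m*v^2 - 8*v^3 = (m - 8*v)*(m + v)^2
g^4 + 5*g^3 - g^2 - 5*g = g*(g - 1)*(g + 1)*(g + 5)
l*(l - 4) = l^2 - 4*l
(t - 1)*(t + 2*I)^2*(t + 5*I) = t^4 - t^3 + 9*I*t^3 - 24*t^2 - 9*I*t^2 + 24*t - 20*I*t + 20*I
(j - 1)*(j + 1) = j^2 - 1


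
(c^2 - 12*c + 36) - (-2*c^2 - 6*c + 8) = 3*c^2 - 6*c + 28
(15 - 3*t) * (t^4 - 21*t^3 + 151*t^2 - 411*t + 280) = -3*t^5 + 78*t^4 - 768*t^3 + 3498*t^2 - 7005*t + 4200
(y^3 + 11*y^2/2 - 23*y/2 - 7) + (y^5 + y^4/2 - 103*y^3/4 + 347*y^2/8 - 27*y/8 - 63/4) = y^5 + y^4/2 - 99*y^3/4 + 391*y^2/8 - 119*y/8 - 91/4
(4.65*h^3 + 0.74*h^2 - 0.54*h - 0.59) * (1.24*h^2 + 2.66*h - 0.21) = 5.766*h^5 + 13.2866*h^4 + 0.3223*h^3 - 2.3234*h^2 - 1.456*h + 0.1239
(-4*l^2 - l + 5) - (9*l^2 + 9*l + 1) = -13*l^2 - 10*l + 4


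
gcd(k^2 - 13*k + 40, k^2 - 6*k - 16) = k - 8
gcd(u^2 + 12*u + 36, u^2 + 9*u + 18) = u + 6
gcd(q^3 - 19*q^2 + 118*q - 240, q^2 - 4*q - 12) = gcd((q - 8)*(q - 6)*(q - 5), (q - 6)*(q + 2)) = q - 6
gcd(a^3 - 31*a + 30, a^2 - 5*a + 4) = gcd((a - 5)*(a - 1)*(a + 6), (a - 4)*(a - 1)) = a - 1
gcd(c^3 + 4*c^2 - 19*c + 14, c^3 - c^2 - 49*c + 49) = c^2 + 6*c - 7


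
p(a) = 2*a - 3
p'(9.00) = 2.00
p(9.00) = 15.00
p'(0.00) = 2.00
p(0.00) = -3.00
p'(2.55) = 2.00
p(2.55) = 2.10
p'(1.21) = 2.00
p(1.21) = -0.58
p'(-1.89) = 2.00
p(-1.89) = -6.78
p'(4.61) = 2.00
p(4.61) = 6.22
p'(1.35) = 2.00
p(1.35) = -0.30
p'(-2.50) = 2.00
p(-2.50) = -8.00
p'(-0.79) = 2.00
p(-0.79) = -4.58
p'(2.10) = 2.00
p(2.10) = 1.20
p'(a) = 2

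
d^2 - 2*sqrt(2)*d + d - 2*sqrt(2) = (d + 1)*(d - 2*sqrt(2))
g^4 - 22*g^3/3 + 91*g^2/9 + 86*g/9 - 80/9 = (g - 5)*(g - 8/3)*(g - 2/3)*(g + 1)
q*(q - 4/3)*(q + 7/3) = q^3 + q^2 - 28*q/9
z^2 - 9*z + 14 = (z - 7)*(z - 2)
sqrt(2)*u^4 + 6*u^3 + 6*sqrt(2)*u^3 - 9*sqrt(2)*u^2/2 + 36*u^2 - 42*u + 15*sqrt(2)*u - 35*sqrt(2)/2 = (u - 1)*(u + 7)*(u + 5*sqrt(2)/2)*(sqrt(2)*u + 1)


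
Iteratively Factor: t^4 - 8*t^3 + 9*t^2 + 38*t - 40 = (t - 5)*(t^3 - 3*t^2 - 6*t + 8) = (t - 5)*(t - 4)*(t^2 + t - 2) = (t - 5)*(t - 4)*(t - 1)*(t + 2)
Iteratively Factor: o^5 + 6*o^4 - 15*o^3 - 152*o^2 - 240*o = (o)*(o^4 + 6*o^3 - 15*o^2 - 152*o - 240) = o*(o + 3)*(o^3 + 3*o^2 - 24*o - 80) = o*(o + 3)*(o + 4)*(o^2 - o - 20) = o*(o + 3)*(o + 4)^2*(o - 5)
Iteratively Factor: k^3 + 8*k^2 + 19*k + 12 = (k + 1)*(k^2 + 7*k + 12) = (k + 1)*(k + 3)*(k + 4)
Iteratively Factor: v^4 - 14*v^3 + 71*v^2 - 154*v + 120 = (v - 3)*(v^3 - 11*v^2 + 38*v - 40) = (v - 4)*(v - 3)*(v^2 - 7*v + 10) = (v - 5)*(v - 4)*(v - 3)*(v - 2)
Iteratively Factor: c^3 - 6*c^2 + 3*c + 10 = (c - 2)*(c^2 - 4*c - 5) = (c - 2)*(c + 1)*(c - 5)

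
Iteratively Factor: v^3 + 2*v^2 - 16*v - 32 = (v - 4)*(v^2 + 6*v + 8) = (v - 4)*(v + 2)*(v + 4)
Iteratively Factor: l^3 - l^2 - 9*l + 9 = (l - 1)*(l^2 - 9) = (l - 1)*(l + 3)*(l - 3)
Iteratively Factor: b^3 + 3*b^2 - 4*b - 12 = (b + 3)*(b^2 - 4) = (b + 2)*(b + 3)*(b - 2)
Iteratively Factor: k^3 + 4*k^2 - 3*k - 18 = (k - 2)*(k^2 + 6*k + 9) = (k - 2)*(k + 3)*(k + 3)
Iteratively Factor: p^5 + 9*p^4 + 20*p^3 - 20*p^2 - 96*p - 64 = (p + 4)*(p^4 + 5*p^3 - 20*p - 16) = (p + 1)*(p + 4)*(p^3 + 4*p^2 - 4*p - 16) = (p - 2)*(p + 1)*(p + 4)*(p^2 + 6*p + 8) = (p - 2)*(p + 1)*(p + 4)^2*(p + 2)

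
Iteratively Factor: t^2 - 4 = (t - 2)*(t + 2)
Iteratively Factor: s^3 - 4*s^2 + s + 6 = (s - 3)*(s^2 - s - 2) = (s - 3)*(s + 1)*(s - 2)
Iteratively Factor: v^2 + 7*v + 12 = (v + 3)*(v + 4)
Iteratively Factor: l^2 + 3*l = (l)*(l + 3)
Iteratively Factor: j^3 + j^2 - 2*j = (j - 1)*(j^2 + 2*j) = j*(j - 1)*(j + 2)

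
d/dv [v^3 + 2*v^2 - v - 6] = 3*v^2 + 4*v - 1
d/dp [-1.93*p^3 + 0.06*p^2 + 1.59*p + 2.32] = -5.79*p^2 + 0.12*p + 1.59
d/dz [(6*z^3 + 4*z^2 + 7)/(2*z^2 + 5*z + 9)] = (12*z^4 + 60*z^3 + 182*z^2 + 44*z - 35)/(4*z^4 + 20*z^3 + 61*z^2 + 90*z + 81)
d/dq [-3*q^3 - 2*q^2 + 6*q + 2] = -9*q^2 - 4*q + 6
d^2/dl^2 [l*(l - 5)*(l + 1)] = 6*l - 8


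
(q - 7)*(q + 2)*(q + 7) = q^3 + 2*q^2 - 49*q - 98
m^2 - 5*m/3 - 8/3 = (m - 8/3)*(m + 1)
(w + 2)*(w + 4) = w^2 + 6*w + 8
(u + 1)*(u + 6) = u^2 + 7*u + 6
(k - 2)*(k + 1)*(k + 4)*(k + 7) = k^4 + 10*k^3 + 15*k^2 - 50*k - 56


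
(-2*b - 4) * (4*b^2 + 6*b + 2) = -8*b^3 - 28*b^2 - 28*b - 8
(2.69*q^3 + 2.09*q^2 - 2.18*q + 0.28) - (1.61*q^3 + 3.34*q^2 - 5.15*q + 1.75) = 1.08*q^3 - 1.25*q^2 + 2.97*q - 1.47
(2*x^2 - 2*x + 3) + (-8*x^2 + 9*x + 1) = -6*x^2 + 7*x + 4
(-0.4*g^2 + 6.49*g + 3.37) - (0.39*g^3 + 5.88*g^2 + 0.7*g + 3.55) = -0.39*g^3 - 6.28*g^2 + 5.79*g - 0.18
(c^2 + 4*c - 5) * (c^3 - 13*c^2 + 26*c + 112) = c^5 - 9*c^4 - 31*c^3 + 281*c^2 + 318*c - 560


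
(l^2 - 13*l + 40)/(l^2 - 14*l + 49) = (l^2 - 13*l + 40)/(l^2 - 14*l + 49)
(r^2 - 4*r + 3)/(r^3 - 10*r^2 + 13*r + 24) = (r - 1)/(r^2 - 7*r - 8)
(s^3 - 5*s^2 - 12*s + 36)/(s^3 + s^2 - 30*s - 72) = (s - 2)/(s + 4)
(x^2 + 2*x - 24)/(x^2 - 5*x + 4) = (x + 6)/(x - 1)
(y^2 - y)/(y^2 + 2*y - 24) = y*(y - 1)/(y^2 + 2*y - 24)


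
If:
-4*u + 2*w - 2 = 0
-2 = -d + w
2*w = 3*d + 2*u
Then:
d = -1/2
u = -7/4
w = -5/2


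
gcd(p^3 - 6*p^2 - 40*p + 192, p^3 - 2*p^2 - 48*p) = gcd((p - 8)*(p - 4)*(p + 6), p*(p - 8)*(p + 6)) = p^2 - 2*p - 48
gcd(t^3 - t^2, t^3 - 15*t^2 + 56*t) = t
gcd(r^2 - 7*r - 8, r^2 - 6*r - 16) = r - 8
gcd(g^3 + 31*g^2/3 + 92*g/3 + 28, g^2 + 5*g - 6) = g + 6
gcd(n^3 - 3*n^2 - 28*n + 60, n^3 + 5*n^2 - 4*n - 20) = n^2 + 3*n - 10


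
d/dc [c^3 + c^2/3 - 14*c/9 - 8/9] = 3*c^2 + 2*c/3 - 14/9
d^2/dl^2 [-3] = 0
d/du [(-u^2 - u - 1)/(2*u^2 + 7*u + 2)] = 5*(1 - u^2)/(4*u^4 + 28*u^3 + 57*u^2 + 28*u + 4)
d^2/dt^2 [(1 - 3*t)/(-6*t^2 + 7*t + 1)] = 2*(27*(1 - 2*t)*(-6*t^2 + 7*t + 1) - (3*t - 1)*(12*t - 7)^2)/(-6*t^2 + 7*t + 1)^3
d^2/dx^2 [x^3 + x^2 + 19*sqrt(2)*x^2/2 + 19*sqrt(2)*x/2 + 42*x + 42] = 6*x + 2 + 19*sqrt(2)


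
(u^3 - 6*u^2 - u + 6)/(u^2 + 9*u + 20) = (u^3 - 6*u^2 - u + 6)/(u^2 + 9*u + 20)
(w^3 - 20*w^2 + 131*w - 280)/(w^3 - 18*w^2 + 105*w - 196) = (w^2 - 13*w + 40)/(w^2 - 11*w + 28)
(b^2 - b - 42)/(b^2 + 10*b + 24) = (b - 7)/(b + 4)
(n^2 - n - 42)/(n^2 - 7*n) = (n + 6)/n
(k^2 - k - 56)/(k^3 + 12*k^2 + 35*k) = (k - 8)/(k*(k + 5))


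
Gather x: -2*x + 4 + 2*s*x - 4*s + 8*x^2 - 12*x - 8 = -4*s + 8*x^2 + x*(2*s - 14) - 4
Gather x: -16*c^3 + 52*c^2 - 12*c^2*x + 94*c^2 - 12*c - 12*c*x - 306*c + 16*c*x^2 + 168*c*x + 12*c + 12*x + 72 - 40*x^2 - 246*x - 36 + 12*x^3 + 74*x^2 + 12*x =-16*c^3 + 146*c^2 - 306*c + 12*x^3 + x^2*(16*c + 34) + x*(-12*c^2 + 156*c - 222) + 36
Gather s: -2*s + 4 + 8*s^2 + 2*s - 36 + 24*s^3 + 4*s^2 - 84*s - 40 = 24*s^3 + 12*s^2 - 84*s - 72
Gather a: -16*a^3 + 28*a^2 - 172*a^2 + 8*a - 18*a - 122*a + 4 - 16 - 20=-16*a^3 - 144*a^2 - 132*a - 32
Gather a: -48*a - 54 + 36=-48*a - 18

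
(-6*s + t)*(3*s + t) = -18*s^2 - 3*s*t + t^2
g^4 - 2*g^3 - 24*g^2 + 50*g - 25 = (g - 5)*(g - 1)^2*(g + 5)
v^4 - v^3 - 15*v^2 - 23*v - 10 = (v - 5)*(v + 1)^2*(v + 2)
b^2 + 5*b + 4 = (b + 1)*(b + 4)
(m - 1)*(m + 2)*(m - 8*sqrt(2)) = m^3 - 8*sqrt(2)*m^2 + m^2 - 8*sqrt(2)*m - 2*m + 16*sqrt(2)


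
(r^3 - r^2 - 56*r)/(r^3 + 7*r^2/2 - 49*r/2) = 2*(r - 8)/(2*r - 7)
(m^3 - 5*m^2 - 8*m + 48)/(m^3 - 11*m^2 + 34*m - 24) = (m^2 - m - 12)/(m^2 - 7*m + 6)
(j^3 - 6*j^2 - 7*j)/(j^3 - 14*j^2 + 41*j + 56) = j/(j - 8)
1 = 1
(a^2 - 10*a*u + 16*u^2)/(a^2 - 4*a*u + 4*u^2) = (-a + 8*u)/(-a + 2*u)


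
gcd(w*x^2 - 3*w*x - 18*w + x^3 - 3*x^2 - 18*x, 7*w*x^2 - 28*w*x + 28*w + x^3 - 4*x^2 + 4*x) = 1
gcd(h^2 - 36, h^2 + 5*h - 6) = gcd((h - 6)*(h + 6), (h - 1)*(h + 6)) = h + 6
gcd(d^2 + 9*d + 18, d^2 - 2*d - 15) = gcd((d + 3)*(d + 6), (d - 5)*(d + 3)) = d + 3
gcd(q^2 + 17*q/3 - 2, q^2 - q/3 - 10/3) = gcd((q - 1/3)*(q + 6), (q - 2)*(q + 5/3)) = 1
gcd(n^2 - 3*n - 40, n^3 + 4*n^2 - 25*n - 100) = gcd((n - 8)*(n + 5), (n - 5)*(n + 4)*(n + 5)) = n + 5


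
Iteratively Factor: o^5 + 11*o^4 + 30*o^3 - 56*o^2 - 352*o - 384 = (o + 4)*(o^4 + 7*o^3 + 2*o^2 - 64*o - 96) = (o + 4)^2*(o^3 + 3*o^2 - 10*o - 24) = (o + 4)^3*(o^2 - o - 6) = (o + 2)*(o + 4)^3*(o - 3)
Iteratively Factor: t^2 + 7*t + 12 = (t + 3)*(t + 4)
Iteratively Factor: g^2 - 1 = (g + 1)*(g - 1)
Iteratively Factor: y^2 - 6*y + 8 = (y - 4)*(y - 2)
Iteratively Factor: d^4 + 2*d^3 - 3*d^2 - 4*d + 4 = (d - 1)*(d^3 + 3*d^2 - 4) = (d - 1)^2*(d^2 + 4*d + 4) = (d - 1)^2*(d + 2)*(d + 2)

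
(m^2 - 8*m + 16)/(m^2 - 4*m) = (m - 4)/m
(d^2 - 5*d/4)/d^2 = (d - 5/4)/d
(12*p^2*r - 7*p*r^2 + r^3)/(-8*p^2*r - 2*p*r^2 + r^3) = (-3*p + r)/(2*p + r)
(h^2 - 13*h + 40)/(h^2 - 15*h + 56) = (h - 5)/(h - 7)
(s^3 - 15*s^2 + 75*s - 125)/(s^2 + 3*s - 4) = (s^3 - 15*s^2 + 75*s - 125)/(s^2 + 3*s - 4)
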